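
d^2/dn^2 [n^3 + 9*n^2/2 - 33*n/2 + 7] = 6*n + 9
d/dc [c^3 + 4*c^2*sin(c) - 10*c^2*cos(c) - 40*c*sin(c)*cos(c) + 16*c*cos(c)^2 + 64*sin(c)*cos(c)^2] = 10*c^2*sin(c) + 4*c^2*cos(c) + 3*c^2 + 8*c*sin(c) - 16*c*sin(2*c) - 20*c*cos(c) - 40*c*cos(2*c) - 20*sin(2*c) + 16*cos(c) + 8*cos(2*c) + 48*cos(3*c) + 8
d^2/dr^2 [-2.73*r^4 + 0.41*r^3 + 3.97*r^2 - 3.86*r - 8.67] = -32.76*r^2 + 2.46*r + 7.94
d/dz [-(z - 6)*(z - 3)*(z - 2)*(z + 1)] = 2*z*(-2*z^2 + 15*z - 25)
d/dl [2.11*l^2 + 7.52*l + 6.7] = 4.22*l + 7.52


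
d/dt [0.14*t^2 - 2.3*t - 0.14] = 0.28*t - 2.3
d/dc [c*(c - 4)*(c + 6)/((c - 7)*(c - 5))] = (c^4 - 24*c^3 + 105*c^2 + 140*c - 840)/(c^4 - 24*c^3 + 214*c^2 - 840*c + 1225)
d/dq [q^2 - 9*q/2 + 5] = 2*q - 9/2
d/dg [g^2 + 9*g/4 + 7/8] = 2*g + 9/4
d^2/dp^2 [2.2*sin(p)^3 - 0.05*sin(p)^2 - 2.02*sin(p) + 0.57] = 0.370000000000003*sin(p) + 4.95*sin(3*p) - 0.1*cos(2*p)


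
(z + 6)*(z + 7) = z^2 + 13*z + 42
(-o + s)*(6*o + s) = -6*o^2 + 5*o*s + s^2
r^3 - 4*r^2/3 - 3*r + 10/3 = (r - 2)*(r - 1)*(r + 5/3)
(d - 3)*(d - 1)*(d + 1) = d^3 - 3*d^2 - d + 3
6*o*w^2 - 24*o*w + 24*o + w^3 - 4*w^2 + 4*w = (6*o + w)*(w - 2)^2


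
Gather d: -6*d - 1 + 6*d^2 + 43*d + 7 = 6*d^2 + 37*d + 6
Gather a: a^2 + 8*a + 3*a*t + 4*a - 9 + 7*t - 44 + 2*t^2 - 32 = a^2 + a*(3*t + 12) + 2*t^2 + 7*t - 85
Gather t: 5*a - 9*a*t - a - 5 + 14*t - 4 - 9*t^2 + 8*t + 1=4*a - 9*t^2 + t*(22 - 9*a) - 8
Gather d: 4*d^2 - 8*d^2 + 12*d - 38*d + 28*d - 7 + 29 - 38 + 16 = -4*d^2 + 2*d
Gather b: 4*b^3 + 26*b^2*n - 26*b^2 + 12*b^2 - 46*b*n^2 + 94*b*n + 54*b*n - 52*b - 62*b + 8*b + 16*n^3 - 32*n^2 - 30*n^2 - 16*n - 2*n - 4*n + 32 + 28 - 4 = 4*b^3 + b^2*(26*n - 14) + b*(-46*n^2 + 148*n - 106) + 16*n^3 - 62*n^2 - 22*n + 56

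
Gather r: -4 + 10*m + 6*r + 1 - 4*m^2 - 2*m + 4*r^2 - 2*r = -4*m^2 + 8*m + 4*r^2 + 4*r - 3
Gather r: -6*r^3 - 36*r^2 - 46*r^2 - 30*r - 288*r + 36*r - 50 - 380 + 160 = -6*r^3 - 82*r^2 - 282*r - 270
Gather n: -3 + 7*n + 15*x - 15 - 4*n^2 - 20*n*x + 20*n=-4*n^2 + n*(27 - 20*x) + 15*x - 18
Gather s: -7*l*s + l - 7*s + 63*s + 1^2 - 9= l + s*(56 - 7*l) - 8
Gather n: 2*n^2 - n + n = 2*n^2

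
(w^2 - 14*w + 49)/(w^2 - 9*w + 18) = (w^2 - 14*w + 49)/(w^2 - 9*w + 18)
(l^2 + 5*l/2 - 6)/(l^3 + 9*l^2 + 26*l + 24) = (l - 3/2)/(l^2 + 5*l + 6)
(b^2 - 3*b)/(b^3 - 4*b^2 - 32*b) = (3 - b)/(-b^2 + 4*b + 32)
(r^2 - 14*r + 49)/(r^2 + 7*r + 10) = (r^2 - 14*r + 49)/(r^2 + 7*r + 10)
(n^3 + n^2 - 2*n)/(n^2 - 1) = n*(n + 2)/(n + 1)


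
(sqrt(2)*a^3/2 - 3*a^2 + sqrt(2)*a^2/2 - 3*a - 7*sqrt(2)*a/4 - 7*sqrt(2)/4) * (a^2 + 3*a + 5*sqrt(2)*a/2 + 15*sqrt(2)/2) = sqrt(2)*a^5/2 - a^4/2 + 2*sqrt(2)*a^4 - 31*sqrt(2)*a^3/4 - 2*a^3 - 37*sqrt(2)*a^2 - 41*a^2/4 - 111*sqrt(2)*a/4 - 35*a - 105/4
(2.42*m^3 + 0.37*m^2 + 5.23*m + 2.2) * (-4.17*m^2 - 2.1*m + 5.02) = -10.0914*m^5 - 6.6249*m^4 - 10.4377*m^3 - 18.2996*m^2 + 21.6346*m + 11.044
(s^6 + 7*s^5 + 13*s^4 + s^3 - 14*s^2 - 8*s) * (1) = s^6 + 7*s^5 + 13*s^4 + s^3 - 14*s^2 - 8*s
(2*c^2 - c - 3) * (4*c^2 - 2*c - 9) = 8*c^4 - 8*c^3 - 28*c^2 + 15*c + 27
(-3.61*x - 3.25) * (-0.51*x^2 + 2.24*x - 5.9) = 1.8411*x^3 - 6.4289*x^2 + 14.019*x + 19.175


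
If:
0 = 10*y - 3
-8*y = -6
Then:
No Solution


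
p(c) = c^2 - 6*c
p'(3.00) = 0.00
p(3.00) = -9.00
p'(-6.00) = -18.00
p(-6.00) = 72.00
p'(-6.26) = -18.52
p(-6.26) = 76.75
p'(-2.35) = -10.70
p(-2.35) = 19.62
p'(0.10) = -5.80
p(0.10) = -0.59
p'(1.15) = -3.70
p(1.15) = -5.58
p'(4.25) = 2.50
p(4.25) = -7.44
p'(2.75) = -0.50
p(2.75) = -8.94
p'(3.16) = 0.32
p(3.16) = -8.97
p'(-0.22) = -6.44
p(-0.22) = 1.37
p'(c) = 2*c - 6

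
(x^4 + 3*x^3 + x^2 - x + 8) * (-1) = -x^4 - 3*x^3 - x^2 + x - 8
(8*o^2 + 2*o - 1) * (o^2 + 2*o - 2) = 8*o^4 + 18*o^3 - 13*o^2 - 6*o + 2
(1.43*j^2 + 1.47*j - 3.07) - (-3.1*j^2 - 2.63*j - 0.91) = 4.53*j^2 + 4.1*j - 2.16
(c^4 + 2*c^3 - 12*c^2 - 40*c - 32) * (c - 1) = c^5 + c^4 - 14*c^3 - 28*c^2 + 8*c + 32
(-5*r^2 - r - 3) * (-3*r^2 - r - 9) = 15*r^4 + 8*r^3 + 55*r^2 + 12*r + 27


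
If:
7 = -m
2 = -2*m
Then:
No Solution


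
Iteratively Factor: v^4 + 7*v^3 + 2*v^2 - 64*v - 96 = (v + 4)*(v^3 + 3*v^2 - 10*v - 24) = (v - 3)*(v + 4)*(v^2 + 6*v + 8) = (v - 3)*(v + 2)*(v + 4)*(v + 4)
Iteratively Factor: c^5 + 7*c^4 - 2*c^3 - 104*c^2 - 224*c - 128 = (c + 4)*(c^4 + 3*c^3 - 14*c^2 - 48*c - 32) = (c + 1)*(c + 4)*(c^3 + 2*c^2 - 16*c - 32) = (c - 4)*(c + 1)*(c + 4)*(c^2 + 6*c + 8) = (c - 4)*(c + 1)*(c + 2)*(c + 4)*(c + 4)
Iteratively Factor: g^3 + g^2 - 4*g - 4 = (g + 2)*(g^2 - g - 2) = (g + 1)*(g + 2)*(g - 2)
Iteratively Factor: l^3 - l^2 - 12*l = (l - 4)*(l^2 + 3*l) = l*(l - 4)*(l + 3)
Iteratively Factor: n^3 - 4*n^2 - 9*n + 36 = (n - 3)*(n^2 - n - 12) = (n - 3)*(n + 3)*(n - 4)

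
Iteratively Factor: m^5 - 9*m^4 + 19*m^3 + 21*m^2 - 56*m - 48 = (m + 1)*(m^4 - 10*m^3 + 29*m^2 - 8*m - 48) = (m - 3)*(m + 1)*(m^3 - 7*m^2 + 8*m + 16) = (m - 4)*(m - 3)*(m + 1)*(m^2 - 3*m - 4) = (m - 4)*(m - 3)*(m + 1)^2*(m - 4)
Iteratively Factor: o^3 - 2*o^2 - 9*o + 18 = (o - 3)*(o^2 + o - 6) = (o - 3)*(o + 3)*(o - 2)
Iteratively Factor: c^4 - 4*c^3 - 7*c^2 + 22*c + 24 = (c - 4)*(c^3 - 7*c - 6) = (c - 4)*(c + 2)*(c^2 - 2*c - 3) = (c - 4)*(c + 1)*(c + 2)*(c - 3)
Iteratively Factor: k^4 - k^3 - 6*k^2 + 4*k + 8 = (k + 2)*(k^3 - 3*k^2 + 4) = (k + 1)*(k + 2)*(k^2 - 4*k + 4) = (k - 2)*(k + 1)*(k + 2)*(k - 2)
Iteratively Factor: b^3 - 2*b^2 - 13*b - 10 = (b + 2)*(b^2 - 4*b - 5) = (b - 5)*(b + 2)*(b + 1)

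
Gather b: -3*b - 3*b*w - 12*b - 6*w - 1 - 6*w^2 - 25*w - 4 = b*(-3*w - 15) - 6*w^2 - 31*w - 5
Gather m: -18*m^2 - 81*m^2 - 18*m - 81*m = -99*m^2 - 99*m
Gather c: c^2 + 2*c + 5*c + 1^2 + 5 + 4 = c^2 + 7*c + 10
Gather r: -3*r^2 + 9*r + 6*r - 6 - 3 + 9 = -3*r^2 + 15*r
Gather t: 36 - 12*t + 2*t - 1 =35 - 10*t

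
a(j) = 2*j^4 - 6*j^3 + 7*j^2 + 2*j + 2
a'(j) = 8*j^3 - 18*j^2 + 14*j + 2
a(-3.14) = 444.92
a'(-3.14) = -467.11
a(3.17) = 89.51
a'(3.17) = 120.34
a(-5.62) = 3272.03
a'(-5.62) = -2065.23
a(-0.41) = 2.83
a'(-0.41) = -7.32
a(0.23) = 2.76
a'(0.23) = 4.37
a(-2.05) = 114.33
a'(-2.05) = -171.27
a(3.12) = 83.67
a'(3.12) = 113.43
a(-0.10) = 1.88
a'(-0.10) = 0.41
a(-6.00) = 4130.00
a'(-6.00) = -2458.00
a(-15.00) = 123047.00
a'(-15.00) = -31258.00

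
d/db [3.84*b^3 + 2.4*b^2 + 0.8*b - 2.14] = 11.52*b^2 + 4.8*b + 0.8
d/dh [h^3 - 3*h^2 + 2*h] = 3*h^2 - 6*h + 2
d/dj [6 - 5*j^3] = -15*j^2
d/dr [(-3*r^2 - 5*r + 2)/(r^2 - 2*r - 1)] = (11*r^2 + 2*r + 9)/(r^4 - 4*r^3 + 2*r^2 + 4*r + 1)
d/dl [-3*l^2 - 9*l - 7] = -6*l - 9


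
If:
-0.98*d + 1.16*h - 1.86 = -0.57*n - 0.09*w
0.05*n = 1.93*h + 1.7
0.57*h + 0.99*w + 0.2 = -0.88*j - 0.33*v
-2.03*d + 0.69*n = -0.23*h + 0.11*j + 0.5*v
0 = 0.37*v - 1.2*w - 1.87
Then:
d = 0.889899970008217 - 1.64962929719578*w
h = -0.0736826142497135*w - 0.718759089430617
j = -2.29348997744083*w - 1.65698313279817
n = 6.25589914797819 - 2.84414891003894*w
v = 3.24324324324324*w + 5.05405405405405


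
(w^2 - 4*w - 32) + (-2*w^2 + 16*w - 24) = -w^2 + 12*w - 56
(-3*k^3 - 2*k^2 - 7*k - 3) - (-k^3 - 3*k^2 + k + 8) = -2*k^3 + k^2 - 8*k - 11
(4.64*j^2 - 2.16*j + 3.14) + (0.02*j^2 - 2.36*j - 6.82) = 4.66*j^2 - 4.52*j - 3.68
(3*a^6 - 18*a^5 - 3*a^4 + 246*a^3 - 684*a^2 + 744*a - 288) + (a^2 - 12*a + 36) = 3*a^6 - 18*a^5 - 3*a^4 + 246*a^3 - 683*a^2 + 732*a - 252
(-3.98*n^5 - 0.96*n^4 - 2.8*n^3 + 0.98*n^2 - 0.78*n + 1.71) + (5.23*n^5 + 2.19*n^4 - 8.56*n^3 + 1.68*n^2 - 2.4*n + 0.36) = 1.25*n^5 + 1.23*n^4 - 11.36*n^3 + 2.66*n^2 - 3.18*n + 2.07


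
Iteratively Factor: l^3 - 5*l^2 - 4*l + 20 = (l + 2)*(l^2 - 7*l + 10) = (l - 2)*(l + 2)*(l - 5)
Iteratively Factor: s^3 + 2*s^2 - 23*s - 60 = (s + 4)*(s^2 - 2*s - 15) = (s + 3)*(s + 4)*(s - 5)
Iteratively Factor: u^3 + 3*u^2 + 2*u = (u + 1)*(u^2 + 2*u) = (u + 1)*(u + 2)*(u)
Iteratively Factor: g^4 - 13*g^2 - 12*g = (g + 1)*(g^3 - g^2 - 12*g) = g*(g + 1)*(g^2 - g - 12) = g*(g - 4)*(g + 1)*(g + 3)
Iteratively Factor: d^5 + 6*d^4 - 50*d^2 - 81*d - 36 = (d - 3)*(d^4 + 9*d^3 + 27*d^2 + 31*d + 12) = (d - 3)*(d + 3)*(d^3 + 6*d^2 + 9*d + 4) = (d - 3)*(d + 1)*(d + 3)*(d^2 + 5*d + 4) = (d - 3)*(d + 1)^2*(d + 3)*(d + 4)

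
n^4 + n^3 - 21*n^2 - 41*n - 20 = (n - 5)*(n + 1)^2*(n + 4)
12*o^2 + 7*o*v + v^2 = (3*o + v)*(4*o + v)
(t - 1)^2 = t^2 - 2*t + 1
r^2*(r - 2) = r^3 - 2*r^2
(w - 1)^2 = w^2 - 2*w + 1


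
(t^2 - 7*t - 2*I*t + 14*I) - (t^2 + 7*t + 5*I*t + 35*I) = -14*t - 7*I*t - 21*I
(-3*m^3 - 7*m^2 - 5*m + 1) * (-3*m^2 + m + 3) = 9*m^5 + 18*m^4 - m^3 - 29*m^2 - 14*m + 3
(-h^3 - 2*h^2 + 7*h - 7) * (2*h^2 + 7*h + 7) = -2*h^5 - 11*h^4 - 7*h^3 + 21*h^2 - 49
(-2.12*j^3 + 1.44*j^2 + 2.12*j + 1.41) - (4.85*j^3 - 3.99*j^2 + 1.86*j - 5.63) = -6.97*j^3 + 5.43*j^2 + 0.26*j + 7.04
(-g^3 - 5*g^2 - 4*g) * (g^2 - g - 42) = -g^5 - 4*g^4 + 43*g^3 + 214*g^2 + 168*g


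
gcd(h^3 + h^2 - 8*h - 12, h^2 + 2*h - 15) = h - 3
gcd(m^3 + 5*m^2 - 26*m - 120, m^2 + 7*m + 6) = m + 6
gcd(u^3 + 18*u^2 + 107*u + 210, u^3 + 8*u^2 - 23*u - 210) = u^2 + 13*u + 42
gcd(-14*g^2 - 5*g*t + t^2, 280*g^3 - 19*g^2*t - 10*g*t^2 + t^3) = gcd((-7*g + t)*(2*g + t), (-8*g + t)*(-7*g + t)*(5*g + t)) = -7*g + t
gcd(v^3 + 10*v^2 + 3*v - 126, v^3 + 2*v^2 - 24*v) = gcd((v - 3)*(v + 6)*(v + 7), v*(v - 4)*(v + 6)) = v + 6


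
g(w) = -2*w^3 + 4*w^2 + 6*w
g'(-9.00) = -552.00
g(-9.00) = 1728.00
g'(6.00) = -162.00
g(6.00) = -252.00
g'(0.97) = 8.11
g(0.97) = 7.76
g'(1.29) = 6.34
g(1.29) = 10.10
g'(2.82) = -19.15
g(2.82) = 3.88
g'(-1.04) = -8.81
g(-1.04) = 0.34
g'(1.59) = 3.55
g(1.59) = 11.61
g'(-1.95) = -32.42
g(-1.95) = 18.34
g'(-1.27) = -13.84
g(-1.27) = 2.93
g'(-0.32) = 2.83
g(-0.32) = -1.44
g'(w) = -6*w^2 + 8*w + 6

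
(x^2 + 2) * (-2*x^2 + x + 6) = -2*x^4 + x^3 + 2*x^2 + 2*x + 12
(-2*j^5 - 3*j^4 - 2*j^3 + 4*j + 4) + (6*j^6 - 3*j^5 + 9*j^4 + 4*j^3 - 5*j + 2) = 6*j^6 - 5*j^5 + 6*j^4 + 2*j^3 - j + 6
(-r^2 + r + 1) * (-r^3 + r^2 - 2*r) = r^5 - 2*r^4 + 2*r^3 - r^2 - 2*r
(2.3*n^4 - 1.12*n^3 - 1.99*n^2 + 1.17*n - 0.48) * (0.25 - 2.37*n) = -5.451*n^5 + 3.2294*n^4 + 4.4363*n^3 - 3.2704*n^2 + 1.4301*n - 0.12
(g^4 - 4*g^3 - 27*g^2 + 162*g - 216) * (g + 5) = g^5 + g^4 - 47*g^3 + 27*g^2 + 594*g - 1080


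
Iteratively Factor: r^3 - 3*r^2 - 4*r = (r - 4)*(r^2 + r) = r*(r - 4)*(r + 1)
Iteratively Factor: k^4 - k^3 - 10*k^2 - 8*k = (k + 2)*(k^3 - 3*k^2 - 4*k) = k*(k + 2)*(k^2 - 3*k - 4) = k*(k + 1)*(k + 2)*(k - 4)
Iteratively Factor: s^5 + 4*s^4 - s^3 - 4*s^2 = (s + 1)*(s^4 + 3*s^3 - 4*s^2) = s*(s + 1)*(s^3 + 3*s^2 - 4*s) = s*(s + 1)*(s + 4)*(s^2 - s) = s*(s - 1)*(s + 1)*(s + 4)*(s)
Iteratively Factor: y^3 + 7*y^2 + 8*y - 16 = (y + 4)*(y^2 + 3*y - 4) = (y - 1)*(y + 4)*(y + 4)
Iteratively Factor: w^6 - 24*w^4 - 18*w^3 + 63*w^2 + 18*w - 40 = (w + 2)*(w^5 - 2*w^4 - 20*w^3 + 22*w^2 + 19*w - 20) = (w - 5)*(w + 2)*(w^4 + 3*w^3 - 5*w^2 - 3*w + 4) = (w - 5)*(w - 1)*(w + 2)*(w^3 + 4*w^2 - w - 4) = (w - 5)*(w - 1)*(w + 1)*(w + 2)*(w^2 + 3*w - 4) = (w - 5)*(w - 1)*(w + 1)*(w + 2)*(w + 4)*(w - 1)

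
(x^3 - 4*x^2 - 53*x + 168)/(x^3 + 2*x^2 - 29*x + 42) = (x - 8)/(x - 2)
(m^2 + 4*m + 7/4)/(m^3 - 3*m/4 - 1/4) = (2*m + 7)/(2*m^2 - m - 1)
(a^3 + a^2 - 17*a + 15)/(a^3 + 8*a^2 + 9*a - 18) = (a^2 + 2*a - 15)/(a^2 + 9*a + 18)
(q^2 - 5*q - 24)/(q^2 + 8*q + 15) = (q - 8)/(q + 5)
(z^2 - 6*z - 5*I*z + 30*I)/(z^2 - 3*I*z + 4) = (z^2 - 6*z - 5*I*z + 30*I)/(z^2 - 3*I*z + 4)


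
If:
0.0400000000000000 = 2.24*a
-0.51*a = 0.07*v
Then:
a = 0.02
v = -0.13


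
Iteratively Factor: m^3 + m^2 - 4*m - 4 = (m + 1)*(m^2 - 4) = (m + 1)*(m + 2)*(m - 2)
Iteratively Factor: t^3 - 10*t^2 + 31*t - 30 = (t - 3)*(t^2 - 7*t + 10) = (t - 5)*(t - 3)*(t - 2)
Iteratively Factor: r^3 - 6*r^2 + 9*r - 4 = (r - 1)*(r^2 - 5*r + 4) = (r - 1)^2*(r - 4)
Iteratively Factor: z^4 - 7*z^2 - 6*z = (z - 3)*(z^3 + 3*z^2 + 2*z) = z*(z - 3)*(z^2 + 3*z + 2) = z*(z - 3)*(z + 2)*(z + 1)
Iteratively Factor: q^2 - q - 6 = (q + 2)*(q - 3)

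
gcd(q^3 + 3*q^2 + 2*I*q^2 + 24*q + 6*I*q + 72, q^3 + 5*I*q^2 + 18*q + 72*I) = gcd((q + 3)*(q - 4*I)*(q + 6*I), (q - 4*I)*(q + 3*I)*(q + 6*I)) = q^2 + 2*I*q + 24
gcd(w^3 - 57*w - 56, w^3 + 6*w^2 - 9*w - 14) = w^2 + 8*w + 7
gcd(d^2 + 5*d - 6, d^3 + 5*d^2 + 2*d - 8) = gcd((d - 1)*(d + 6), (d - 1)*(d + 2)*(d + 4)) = d - 1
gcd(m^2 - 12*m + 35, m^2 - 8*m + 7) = m - 7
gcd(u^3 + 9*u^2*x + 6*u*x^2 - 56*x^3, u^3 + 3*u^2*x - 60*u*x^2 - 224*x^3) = u^2 + 11*u*x + 28*x^2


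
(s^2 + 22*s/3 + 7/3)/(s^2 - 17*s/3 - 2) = (s + 7)/(s - 6)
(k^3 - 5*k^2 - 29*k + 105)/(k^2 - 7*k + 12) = (k^2 - 2*k - 35)/(k - 4)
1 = 1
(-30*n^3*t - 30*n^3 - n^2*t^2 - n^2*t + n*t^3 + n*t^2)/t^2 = -30*n^3/t - 30*n^3/t^2 - n^2 - n^2/t + n*t + n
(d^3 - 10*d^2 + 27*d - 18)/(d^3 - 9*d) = (d^2 - 7*d + 6)/(d*(d + 3))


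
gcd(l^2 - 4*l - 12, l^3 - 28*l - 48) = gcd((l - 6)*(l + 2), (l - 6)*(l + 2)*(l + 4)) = l^2 - 4*l - 12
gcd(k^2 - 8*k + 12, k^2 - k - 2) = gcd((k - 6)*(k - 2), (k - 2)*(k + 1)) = k - 2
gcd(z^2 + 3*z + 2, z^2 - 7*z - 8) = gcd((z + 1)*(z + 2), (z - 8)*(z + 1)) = z + 1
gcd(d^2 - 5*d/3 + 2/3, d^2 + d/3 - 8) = 1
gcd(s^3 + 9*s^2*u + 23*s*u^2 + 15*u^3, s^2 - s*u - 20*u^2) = 1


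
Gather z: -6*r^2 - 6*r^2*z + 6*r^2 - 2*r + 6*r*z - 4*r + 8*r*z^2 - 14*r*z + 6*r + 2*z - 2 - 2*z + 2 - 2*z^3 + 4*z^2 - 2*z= -2*z^3 + z^2*(8*r + 4) + z*(-6*r^2 - 8*r - 2)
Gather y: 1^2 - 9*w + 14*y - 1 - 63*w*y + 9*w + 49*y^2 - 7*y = 49*y^2 + y*(7 - 63*w)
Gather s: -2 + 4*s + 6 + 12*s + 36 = 16*s + 40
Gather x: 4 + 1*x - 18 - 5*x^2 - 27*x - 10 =-5*x^2 - 26*x - 24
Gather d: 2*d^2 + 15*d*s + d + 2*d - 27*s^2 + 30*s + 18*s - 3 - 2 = 2*d^2 + d*(15*s + 3) - 27*s^2 + 48*s - 5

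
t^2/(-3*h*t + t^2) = t/(-3*h + t)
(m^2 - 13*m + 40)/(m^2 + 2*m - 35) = (m - 8)/(m + 7)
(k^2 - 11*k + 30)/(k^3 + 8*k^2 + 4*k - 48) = (k^2 - 11*k + 30)/(k^3 + 8*k^2 + 4*k - 48)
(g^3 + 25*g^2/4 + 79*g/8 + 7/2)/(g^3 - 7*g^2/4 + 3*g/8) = (8*g^3 + 50*g^2 + 79*g + 28)/(g*(8*g^2 - 14*g + 3))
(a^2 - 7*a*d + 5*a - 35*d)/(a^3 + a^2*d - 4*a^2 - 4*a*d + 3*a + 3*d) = (a^2 - 7*a*d + 5*a - 35*d)/(a^3 + a^2*d - 4*a^2 - 4*a*d + 3*a + 3*d)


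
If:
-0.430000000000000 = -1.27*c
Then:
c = 0.34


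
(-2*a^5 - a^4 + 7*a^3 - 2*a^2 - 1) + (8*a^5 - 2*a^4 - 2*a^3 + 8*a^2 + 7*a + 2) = 6*a^5 - 3*a^4 + 5*a^3 + 6*a^2 + 7*a + 1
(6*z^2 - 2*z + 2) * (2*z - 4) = 12*z^3 - 28*z^2 + 12*z - 8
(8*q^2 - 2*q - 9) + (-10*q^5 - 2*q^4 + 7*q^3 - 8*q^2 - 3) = -10*q^5 - 2*q^4 + 7*q^3 - 2*q - 12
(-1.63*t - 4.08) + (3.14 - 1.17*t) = -2.8*t - 0.94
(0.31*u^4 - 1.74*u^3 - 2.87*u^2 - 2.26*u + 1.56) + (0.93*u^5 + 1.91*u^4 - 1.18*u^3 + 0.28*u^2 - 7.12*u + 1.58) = 0.93*u^5 + 2.22*u^4 - 2.92*u^3 - 2.59*u^2 - 9.38*u + 3.14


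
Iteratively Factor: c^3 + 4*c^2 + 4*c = (c)*(c^2 + 4*c + 4) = c*(c + 2)*(c + 2)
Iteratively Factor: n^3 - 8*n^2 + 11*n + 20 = (n - 5)*(n^2 - 3*n - 4) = (n - 5)*(n - 4)*(n + 1)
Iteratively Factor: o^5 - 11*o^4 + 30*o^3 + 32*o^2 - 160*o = (o + 2)*(o^4 - 13*o^3 + 56*o^2 - 80*o) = (o - 4)*(o + 2)*(o^3 - 9*o^2 + 20*o) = o*(o - 4)*(o + 2)*(o^2 - 9*o + 20) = o*(o - 5)*(o - 4)*(o + 2)*(o - 4)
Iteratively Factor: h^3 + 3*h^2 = (h + 3)*(h^2) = h*(h + 3)*(h)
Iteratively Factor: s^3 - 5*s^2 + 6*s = (s - 2)*(s^2 - 3*s) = s*(s - 2)*(s - 3)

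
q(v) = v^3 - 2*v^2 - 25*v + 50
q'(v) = 3*v^2 - 4*v - 25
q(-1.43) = 78.74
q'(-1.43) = -13.15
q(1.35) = 15.07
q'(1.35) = -24.93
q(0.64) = 33.44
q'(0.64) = -26.33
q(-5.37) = -28.28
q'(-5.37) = 82.99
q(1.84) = 3.46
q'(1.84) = -22.20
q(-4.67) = 21.28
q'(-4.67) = 59.11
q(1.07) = 22.19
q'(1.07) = -25.85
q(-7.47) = -291.68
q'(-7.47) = 172.28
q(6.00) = 44.00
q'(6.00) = 59.00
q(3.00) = -16.00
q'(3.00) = -10.00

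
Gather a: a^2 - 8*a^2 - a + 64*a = -7*a^2 + 63*a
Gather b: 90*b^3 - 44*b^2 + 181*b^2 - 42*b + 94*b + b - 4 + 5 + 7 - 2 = 90*b^3 + 137*b^2 + 53*b + 6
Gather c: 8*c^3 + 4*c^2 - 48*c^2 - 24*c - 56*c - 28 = 8*c^3 - 44*c^2 - 80*c - 28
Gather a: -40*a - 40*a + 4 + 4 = 8 - 80*a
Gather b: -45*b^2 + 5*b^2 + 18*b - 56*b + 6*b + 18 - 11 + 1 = -40*b^2 - 32*b + 8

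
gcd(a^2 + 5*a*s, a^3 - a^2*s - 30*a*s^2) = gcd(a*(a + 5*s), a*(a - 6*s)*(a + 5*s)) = a^2 + 5*a*s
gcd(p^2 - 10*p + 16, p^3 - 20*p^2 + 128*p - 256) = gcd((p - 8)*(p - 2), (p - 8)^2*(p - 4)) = p - 8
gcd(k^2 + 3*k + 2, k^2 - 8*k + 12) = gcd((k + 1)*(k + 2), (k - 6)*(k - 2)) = 1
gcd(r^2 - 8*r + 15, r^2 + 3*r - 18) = r - 3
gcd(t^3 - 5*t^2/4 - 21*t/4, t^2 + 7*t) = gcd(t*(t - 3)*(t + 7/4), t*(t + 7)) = t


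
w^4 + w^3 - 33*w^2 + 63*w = w*(w - 3)^2*(w + 7)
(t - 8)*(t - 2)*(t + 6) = t^3 - 4*t^2 - 44*t + 96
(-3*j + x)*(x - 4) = -3*j*x + 12*j + x^2 - 4*x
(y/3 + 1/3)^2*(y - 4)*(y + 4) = y^4/9 + 2*y^3/9 - 5*y^2/3 - 32*y/9 - 16/9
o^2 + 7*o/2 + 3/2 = (o + 1/2)*(o + 3)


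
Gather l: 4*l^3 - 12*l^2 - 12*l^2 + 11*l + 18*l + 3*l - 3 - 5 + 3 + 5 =4*l^3 - 24*l^2 + 32*l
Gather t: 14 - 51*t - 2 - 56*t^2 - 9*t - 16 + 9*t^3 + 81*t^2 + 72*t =9*t^3 + 25*t^2 + 12*t - 4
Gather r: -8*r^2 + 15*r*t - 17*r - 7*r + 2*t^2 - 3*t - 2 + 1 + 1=-8*r^2 + r*(15*t - 24) + 2*t^2 - 3*t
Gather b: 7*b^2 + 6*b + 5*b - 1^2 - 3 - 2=7*b^2 + 11*b - 6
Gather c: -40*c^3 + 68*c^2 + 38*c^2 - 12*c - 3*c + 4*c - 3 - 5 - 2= -40*c^3 + 106*c^2 - 11*c - 10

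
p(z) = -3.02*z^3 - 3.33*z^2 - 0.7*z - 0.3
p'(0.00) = -0.70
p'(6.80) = -464.92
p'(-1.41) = -9.32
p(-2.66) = 34.84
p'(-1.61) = -13.46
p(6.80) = -1108.62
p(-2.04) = 12.91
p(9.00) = -2477.91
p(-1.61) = 4.80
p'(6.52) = -429.27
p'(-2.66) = -47.09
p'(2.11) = -55.09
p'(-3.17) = -70.63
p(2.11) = -44.97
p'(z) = -9.06*z^2 - 6.66*z - 0.7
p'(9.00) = -794.50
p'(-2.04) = -24.82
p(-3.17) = 64.66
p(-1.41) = 2.53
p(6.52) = -983.47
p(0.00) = -0.30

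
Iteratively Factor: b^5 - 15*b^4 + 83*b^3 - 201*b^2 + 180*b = (b - 3)*(b^4 - 12*b^3 + 47*b^2 - 60*b) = b*(b - 3)*(b^3 - 12*b^2 + 47*b - 60) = b*(b - 5)*(b - 3)*(b^2 - 7*b + 12) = b*(b - 5)*(b - 3)^2*(b - 4)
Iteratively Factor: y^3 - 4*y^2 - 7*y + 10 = (y - 5)*(y^2 + y - 2) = (y - 5)*(y + 2)*(y - 1)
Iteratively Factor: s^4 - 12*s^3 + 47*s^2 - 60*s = (s - 4)*(s^3 - 8*s^2 + 15*s) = (s - 4)*(s - 3)*(s^2 - 5*s) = s*(s - 4)*(s - 3)*(s - 5)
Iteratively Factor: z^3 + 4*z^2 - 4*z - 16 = (z - 2)*(z^2 + 6*z + 8) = (z - 2)*(z + 2)*(z + 4)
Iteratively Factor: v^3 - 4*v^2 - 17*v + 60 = (v - 3)*(v^2 - v - 20) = (v - 3)*(v + 4)*(v - 5)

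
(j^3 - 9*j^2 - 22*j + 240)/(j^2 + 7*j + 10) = (j^2 - 14*j + 48)/(j + 2)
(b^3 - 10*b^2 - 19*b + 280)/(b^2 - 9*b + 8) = (b^2 - 2*b - 35)/(b - 1)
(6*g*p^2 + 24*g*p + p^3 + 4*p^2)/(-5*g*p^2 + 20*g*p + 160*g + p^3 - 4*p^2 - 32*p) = p*(6*g + p)/(-5*g*p + 40*g + p^2 - 8*p)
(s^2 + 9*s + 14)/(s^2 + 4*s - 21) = (s + 2)/(s - 3)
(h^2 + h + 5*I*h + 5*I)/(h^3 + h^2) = (h + 5*I)/h^2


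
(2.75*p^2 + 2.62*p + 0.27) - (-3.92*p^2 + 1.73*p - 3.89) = 6.67*p^2 + 0.89*p + 4.16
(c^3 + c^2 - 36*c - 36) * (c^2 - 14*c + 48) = c^5 - 13*c^4 - 2*c^3 + 516*c^2 - 1224*c - 1728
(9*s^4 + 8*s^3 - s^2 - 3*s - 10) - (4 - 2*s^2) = 9*s^4 + 8*s^3 + s^2 - 3*s - 14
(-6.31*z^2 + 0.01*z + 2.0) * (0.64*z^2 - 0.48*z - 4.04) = -4.0384*z^4 + 3.0352*z^3 + 26.7676*z^2 - 1.0004*z - 8.08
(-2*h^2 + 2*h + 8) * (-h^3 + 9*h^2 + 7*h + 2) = 2*h^5 - 20*h^4 - 4*h^3 + 82*h^2 + 60*h + 16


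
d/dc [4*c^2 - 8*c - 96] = 8*c - 8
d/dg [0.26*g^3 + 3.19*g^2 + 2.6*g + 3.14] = 0.78*g^2 + 6.38*g + 2.6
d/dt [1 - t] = -1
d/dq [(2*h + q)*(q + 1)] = 2*h + 2*q + 1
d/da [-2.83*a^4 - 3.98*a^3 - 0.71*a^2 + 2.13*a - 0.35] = -11.32*a^3 - 11.94*a^2 - 1.42*a + 2.13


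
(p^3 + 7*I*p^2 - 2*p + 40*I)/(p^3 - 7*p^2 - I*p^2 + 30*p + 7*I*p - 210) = (p^2 + 2*I*p + 8)/(p^2 - p*(7 + 6*I) + 42*I)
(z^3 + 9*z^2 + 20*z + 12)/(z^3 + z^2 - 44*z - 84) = (z + 1)/(z - 7)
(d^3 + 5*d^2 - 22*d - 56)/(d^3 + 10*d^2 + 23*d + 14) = (d - 4)/(d + 1)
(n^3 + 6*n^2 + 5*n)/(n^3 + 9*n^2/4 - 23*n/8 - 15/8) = 8*n*(n^2 + 6*n + 5)/(8*n^3 + 18*n^2 - 23*n - 15)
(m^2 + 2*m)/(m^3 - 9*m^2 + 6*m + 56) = m/(m^2 - 11*m + 28)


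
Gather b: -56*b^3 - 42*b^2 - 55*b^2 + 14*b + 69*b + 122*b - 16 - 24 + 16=-56*b^3 - 97*b^2 + 205*b - 24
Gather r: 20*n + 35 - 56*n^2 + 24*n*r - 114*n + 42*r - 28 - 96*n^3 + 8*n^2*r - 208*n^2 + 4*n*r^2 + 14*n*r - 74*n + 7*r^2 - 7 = -96*n^3 - 264*n^2 - 168*n + r^2*(4*n + 7) + r*(8*n^2 + 38*n + 42)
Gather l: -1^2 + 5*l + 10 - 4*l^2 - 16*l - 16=-4*l^2 - 11*l - 7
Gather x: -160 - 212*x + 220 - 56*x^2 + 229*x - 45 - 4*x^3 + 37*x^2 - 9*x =-4*x^3 - 19*x^2 + 8*x + 15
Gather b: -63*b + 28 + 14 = 42 - 63*b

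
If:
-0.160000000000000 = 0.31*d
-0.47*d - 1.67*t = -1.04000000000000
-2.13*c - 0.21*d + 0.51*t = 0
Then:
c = 0.23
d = -0.52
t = 0.77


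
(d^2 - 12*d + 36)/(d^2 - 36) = (d - 6)/(d + 6)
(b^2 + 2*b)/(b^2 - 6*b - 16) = b/(b - 8)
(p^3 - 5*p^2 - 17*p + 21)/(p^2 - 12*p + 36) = (p^3 - 5*p^2 - 17*p + 21)/(p^2 - 12*p + 36)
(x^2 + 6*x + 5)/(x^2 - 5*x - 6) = (x + 5)/(x - 6)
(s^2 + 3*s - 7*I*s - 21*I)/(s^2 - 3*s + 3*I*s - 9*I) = (s^2 + s*(3 - 7*I) - 21*I)/(s^2 + 3*s*(-1 + I) - 9*I)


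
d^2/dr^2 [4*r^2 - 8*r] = 8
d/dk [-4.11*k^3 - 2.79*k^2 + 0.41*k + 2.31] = -12.33*k^2 - 5.58*k + 0.41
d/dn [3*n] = 3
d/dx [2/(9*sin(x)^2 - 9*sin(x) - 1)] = 18*(1 - 2*sin(x))*cos(x)/(-9*sin(x)^2 + 9*sin(x) + 1)^2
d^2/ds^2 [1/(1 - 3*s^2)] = 6*(-9*s^2 - 1)/(3*s^2 - 1)^3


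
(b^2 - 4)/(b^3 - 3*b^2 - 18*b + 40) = (b + 2)/(b^2 - b - 20)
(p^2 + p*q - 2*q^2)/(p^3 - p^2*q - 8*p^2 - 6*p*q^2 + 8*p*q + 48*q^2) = (p - q)/(p^2 - 3*p*q - 8*p + 24*q)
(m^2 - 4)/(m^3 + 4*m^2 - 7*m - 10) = (m + 2)/(m^2 + 6*m + 5)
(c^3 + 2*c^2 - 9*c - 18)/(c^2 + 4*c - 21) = (c^2 + 5*c + 6)/(c + 7)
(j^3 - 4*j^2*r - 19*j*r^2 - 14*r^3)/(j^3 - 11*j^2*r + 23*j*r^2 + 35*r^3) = (-j - 2*r)/(-j + 5*r)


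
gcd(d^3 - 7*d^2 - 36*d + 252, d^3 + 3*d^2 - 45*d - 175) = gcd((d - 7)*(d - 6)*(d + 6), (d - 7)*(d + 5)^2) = d - 7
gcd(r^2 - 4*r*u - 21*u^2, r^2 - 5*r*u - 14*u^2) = r - 7*u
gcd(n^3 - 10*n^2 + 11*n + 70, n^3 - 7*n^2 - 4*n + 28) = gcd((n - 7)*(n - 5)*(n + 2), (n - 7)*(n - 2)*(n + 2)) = n^2 - 5*n - 14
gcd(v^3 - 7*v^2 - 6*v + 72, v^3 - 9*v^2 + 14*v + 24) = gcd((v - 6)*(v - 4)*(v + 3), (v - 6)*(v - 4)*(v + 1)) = v^2 - 10*v + 24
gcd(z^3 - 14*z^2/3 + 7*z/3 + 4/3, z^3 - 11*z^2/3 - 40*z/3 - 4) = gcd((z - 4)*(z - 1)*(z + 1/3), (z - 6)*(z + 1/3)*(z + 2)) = z + 1/3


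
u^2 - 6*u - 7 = (u - 7)*(u + 1)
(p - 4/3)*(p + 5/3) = p^2 + p/3 - 20/9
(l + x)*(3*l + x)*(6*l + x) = 18*l^3 + 27*l^2*x + 10*l*x^2 + x^3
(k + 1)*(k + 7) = k^2 + 8*k + 7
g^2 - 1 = (g - 1)*(g + 1)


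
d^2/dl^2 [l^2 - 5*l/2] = 2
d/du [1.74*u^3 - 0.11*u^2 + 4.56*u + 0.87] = 5.22*u^2 - 0.22*u + 4.56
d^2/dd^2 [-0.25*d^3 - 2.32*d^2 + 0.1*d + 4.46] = -1.5*d - 4.64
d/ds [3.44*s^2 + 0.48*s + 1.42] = 6.88*s + 0.48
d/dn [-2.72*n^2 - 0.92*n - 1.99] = -5.44*n - 0.92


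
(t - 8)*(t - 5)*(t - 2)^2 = t^4 - 17*t^3 + 96*t^2 - 212*t + 160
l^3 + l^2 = l^2*(l + 1)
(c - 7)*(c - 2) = c^2 - 9*c + 14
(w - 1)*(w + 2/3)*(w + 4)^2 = w^4 + 23*w^3/3 + 38*w^2/3 - 32*w/3 - 32/3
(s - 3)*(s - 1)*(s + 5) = s^3 + s^2 - 17*s + 15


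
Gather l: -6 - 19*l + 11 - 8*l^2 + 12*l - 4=-8*l^2 - 7*l + 1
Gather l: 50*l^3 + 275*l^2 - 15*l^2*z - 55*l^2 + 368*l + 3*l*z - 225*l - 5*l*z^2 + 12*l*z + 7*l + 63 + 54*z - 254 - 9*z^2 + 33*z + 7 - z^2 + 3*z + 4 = 50*l^3 + l^2*(220 - 15*z) + l*(-5*z^2 + 15*z + 150) - 10*z^2 + 90*z - 180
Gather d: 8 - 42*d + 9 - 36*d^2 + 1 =-36*d^2 - 42*d + 18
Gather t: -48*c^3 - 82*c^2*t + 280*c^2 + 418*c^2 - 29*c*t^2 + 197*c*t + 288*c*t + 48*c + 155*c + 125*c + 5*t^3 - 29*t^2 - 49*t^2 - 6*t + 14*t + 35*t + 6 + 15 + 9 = -48*c^3 + 698*c^2 + 328*c + 5*t^3 + t^2*(-29*c - 78) + t*(-82*c^2 + 485*c + 43) + 30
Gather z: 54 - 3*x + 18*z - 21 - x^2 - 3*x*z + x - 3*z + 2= -x^2 - 2*x + z*(15 - 3*x) + 35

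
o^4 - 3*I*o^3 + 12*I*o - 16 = (o - 2)*(o + 2)*(o - 4*I)*(o + I)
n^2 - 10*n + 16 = (n - 8)*(n - 2)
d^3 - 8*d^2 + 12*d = d*(d - 6)*(d - 2)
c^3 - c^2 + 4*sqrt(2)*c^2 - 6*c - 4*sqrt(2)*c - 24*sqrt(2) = (c - 3)*(c + 2)*(c + 4*sqrt(2))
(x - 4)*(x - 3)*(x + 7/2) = x^3 - 7*x^2/2 - 25*x/2 + 42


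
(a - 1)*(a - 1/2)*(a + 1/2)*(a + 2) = a^4 + a^3 - 9*a^2/4 - a/4 + 1/2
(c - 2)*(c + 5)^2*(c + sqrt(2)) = c^4 + sqrt(2)*c^3 + 8*c^3 + 5*c^2 + 8*sqrt(2)*c^2 - 50*c + 5*sqrt(2)*c - 50*sqrt(2)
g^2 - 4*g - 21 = (g - 7)*(g + 3)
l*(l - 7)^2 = l^3 - 14*l^2 + 49*l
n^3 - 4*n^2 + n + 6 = (n - 3)*(n - 2)*(n + 1)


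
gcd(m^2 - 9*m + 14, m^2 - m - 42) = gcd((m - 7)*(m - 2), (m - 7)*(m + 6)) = m - 7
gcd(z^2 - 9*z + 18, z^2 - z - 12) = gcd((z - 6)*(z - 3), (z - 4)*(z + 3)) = 1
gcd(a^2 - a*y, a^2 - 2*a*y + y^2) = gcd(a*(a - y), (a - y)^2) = -a + y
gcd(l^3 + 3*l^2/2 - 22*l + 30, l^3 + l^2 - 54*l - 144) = l + 6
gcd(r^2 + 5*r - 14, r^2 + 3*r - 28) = r + 7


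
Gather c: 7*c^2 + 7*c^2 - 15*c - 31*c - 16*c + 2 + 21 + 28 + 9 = 14*c^2 - 62*c + 60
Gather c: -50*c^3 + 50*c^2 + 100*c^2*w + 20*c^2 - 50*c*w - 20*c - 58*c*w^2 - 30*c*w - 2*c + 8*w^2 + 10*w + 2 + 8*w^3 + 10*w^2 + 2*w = -50*c^3 + c^2*(100*w + 70) + c*(-58*w^2 - 80*w - 22) + 8*w^3 + 18*w^2 + 12*w + 2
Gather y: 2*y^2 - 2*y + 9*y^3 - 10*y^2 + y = 9*y^3 - 8*y^2 - y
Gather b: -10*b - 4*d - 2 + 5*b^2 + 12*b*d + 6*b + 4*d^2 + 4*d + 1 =5*b^2 + b*(12*d - 4) + 4*d^2 - 1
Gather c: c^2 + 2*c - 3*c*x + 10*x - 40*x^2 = c^2 + c*(2 - 3*x) - 40*x^2 + 10*x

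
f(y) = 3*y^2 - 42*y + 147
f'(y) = 6*y - 42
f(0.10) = 142.83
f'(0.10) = -41.40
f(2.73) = 54.70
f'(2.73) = -25.62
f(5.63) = 5.63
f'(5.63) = -8.22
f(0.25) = 136.69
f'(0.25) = -40.50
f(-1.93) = 239.23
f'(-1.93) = -53.58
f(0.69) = 119.45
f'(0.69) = -37.86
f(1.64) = 86.19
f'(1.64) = -32.16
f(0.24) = 137.09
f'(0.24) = -40.56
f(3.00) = 48.00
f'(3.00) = -24.00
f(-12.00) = 1083.00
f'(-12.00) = -114.00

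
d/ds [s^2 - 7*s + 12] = 2*s - 7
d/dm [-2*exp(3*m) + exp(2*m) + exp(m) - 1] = (-6*exp(2*m) + 2*exp(m) + 1)*exp(m)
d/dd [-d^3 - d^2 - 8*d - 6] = -3*d^2 - 2*d - 8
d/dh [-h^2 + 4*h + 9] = 4 - 2*h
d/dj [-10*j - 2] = -10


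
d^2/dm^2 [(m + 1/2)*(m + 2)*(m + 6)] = 6*m + 17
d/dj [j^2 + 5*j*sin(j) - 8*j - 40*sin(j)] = 5*j*cos(j) + 2*j + 5*sin(j) - 40*cos(j) - 8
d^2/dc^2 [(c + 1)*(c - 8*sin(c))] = 2*(4*c + 4)*sin(c) - 16*cos(c) + 2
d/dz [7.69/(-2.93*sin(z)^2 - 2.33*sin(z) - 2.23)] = (45.0634*sin(z) + 17.9177)*cos(z)/(2.93*sin(z)^2 + 2.33*sin(z) + 2.23)^2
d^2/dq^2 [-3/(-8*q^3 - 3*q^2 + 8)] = 18*(12*q^2*(4*q + 1)^2 - (8*q + 1)*(8*q^3 + 3*q^2 - 8))/(8*q^3 + 3*q^2 - 8)^3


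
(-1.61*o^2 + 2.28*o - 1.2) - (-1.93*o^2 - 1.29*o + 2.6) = 0.32*o^2 + 3.57*o - 3.8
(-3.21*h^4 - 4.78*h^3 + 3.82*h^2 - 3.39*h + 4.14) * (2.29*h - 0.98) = -7.3509*h^5 - 7.8004*h^4 + 13.4322*h^3 - 11.5067*h^2 + 12.8028*h - 4.0572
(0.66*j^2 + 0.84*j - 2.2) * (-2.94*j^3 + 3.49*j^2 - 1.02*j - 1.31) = -1.9404*j^5 - 0.166199999999999*j^4 + 8.7264*j^3 - 9.3994*j^2 + 1.1436*j + 2.882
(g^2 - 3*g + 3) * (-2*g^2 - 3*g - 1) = -2*g^4 + 3*g^3 + 2*g^2 - 6*g - 3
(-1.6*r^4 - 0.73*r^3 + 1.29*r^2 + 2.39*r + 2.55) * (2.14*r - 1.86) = -3.424*r^5 + 1.4138*r^4 + 4.1184*r^3 + 2.7152*r^2 + 1.0116*r - 4.743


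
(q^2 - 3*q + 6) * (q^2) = q^4 - 3*q^3 + 6*q^2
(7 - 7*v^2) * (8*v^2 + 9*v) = -56*v^4 - 63*v^3 + 56*v^2 + 63*v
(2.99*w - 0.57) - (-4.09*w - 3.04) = 7.08*w + 2.47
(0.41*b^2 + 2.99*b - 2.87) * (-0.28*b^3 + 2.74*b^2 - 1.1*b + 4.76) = -0.1148*b^5 + 0.2862*b^4 + 8.5452*b^3 - 9.2012*b^2 + 17.3894*b - 13.6612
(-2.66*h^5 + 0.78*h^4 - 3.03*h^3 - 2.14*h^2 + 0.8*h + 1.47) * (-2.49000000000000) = 6.6234*h^5 - 1.9422*h^4 + 7.5447*h^3 + 5.3286*h^2 - 1.992*h - 3.6603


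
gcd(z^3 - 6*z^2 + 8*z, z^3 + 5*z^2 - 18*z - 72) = z - 4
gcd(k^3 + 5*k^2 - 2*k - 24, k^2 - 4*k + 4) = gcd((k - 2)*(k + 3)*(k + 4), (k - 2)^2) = k - 2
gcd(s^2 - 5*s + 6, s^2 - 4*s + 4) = s - 2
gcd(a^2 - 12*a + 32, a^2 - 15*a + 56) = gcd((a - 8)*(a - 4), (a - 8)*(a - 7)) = a - 8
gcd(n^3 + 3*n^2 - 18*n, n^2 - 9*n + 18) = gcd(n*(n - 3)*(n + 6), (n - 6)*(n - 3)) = n - 3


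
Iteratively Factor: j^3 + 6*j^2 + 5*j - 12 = (j + 3)*(j^2 + 3*j - 4) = (j + 3)*(j + 4)*(j - 1)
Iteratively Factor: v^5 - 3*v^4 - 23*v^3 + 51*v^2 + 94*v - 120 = (v - 5)*(v^4 + 2*v^3 - 13*v^2 - 14*v + 24) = (v - 5)*(v + 2)*(v^3 - 13*v + 12) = (v - 5)*(v + 2)*(v + 4)*(v^2 - 4*v + 3) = (v - 5)*(v - 1)*(v + 2)*(v + 4)*(v - 3)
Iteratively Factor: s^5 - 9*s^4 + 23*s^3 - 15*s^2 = (s)*(s^4 - 9*s^3 + 23*s^2 - 15*s) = s^2*(s^3 - 9*s^2 + 23*s - 15) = s^2*(s - 3)*(s^2 - 6*s + 5) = s^2*(s - 5)*(s - 3)*(s - 1)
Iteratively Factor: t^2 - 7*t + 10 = (t - 5)*(t - 2)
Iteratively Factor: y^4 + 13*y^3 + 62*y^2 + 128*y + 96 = (y + 4)*(y^3 + 9*y^2 + 26*y + 24) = (y + 4)^2*(y^2 + 5*y + 6) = (y + 3)*(y + 4)^2*(y + 2)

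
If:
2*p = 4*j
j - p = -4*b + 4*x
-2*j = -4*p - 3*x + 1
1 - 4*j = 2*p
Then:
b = 11/96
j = 1/8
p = 1/4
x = 1/12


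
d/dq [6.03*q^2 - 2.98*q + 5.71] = 12.06*q - 2.98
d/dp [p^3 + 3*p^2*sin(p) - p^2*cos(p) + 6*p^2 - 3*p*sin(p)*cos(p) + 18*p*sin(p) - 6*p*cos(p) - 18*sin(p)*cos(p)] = p^2*sin(p) + 3*p^2*cos(p) + 3*p^2 + 12*p*sin(p) + 16*p*cos(p) - 3*p*cos(2*p) + 12*p + 18*sin(p) - 3*sin(2*p)/2 - 6*cos(p) - 18*cos(2*p)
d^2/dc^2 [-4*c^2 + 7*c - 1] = -8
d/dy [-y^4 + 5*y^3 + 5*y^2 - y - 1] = -4*y^3 + 15*y^2 + 10*y - 1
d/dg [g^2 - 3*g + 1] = 2*g - 3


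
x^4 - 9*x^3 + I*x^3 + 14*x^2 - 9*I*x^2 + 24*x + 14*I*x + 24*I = (x - 6)*(x - 4)*(x + 1)*(x + I)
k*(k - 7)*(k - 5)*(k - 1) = k^4 - 13*k^3 + 47*k^2 - 35*k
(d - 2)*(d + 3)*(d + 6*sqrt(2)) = d^3 + d^2 + 6*sqrt(2)*d^2 - 6*d + 6*sqrt(2)*d - 36*sqrt(2)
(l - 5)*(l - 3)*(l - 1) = l^3 - 9*l^2 + 23*l - 15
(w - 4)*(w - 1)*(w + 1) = w^3 - 4*w^2 - w + 4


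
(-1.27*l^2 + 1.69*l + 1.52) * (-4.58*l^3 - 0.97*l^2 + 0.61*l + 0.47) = 5.8166*l^5 - 6.5083*l^4 - 9.3756*l^3 - 1.0404*l^2 + 1.7215*l + 0.7144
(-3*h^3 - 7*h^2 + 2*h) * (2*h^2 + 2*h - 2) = -6*h^5 - 20*h^4 - 4*h^3 + 18*h^2 - 4*h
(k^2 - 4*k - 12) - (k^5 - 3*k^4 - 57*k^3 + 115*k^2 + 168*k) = -k^5 + 3*k^4 + 57*k^3 - 114*k^2 - 172*k - 12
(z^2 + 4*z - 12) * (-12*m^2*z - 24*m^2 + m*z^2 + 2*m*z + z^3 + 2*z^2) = -12*m^2*z^3 - 72*m^2*z^2 + 48*m^2*z + 288*m^2 + m*z^4 + 6*m*z^3 - 4*m*z^2 - 24*m*z + z^5 + 6*z^4 - 4*z^3 - 24*z^2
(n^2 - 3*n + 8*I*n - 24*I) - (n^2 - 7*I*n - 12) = -3*n + 15*I*n + 12 - 24*I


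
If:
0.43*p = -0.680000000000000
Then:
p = -1.58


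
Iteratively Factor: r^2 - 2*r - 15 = (r - 5)*(r + 3)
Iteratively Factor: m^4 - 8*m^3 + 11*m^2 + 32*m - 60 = (m - 3)*(m^3 - 5*m^2 - 4*m + 20) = (m - 3)*(m - 2)*(m^2 - 3*m - 10) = (m - 3)*(m - 2)*(m + 2)*(m - 5)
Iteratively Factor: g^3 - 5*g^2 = (g)*(g^2 - 5*g) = g*(g - 5)*(g)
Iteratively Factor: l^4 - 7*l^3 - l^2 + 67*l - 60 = (l - 5)*(l^3 - 2*l^2 - 11*l + 12) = (l - 5)*(l - 1)*(l^2 - l - 12) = (l - 5)*(l - 4)*(l - 1)*(l + 3)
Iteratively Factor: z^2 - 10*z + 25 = (z - 5)*(z - 5)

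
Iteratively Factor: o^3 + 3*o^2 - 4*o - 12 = (o + 2)*(o^2 + o - 6) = (o - 2)*(o + 2)*(o + 3)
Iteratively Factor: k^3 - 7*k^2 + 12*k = (k)*(k^2 - 7*k + 12) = k*(k - 4)*(k - 3)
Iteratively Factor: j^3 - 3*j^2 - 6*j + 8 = (j - 4)*(j^2 + j - 2) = (j - 4)*(j - 1)*(j + 2)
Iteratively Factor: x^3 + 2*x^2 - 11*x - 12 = (x + 1)*(x^2 + x - 12) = (x + 1)*(x + 4)*(x - 3)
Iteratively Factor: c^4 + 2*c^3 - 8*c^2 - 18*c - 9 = (c - 3)*(c^3 + 5*c^2 + 7*c + 3) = (c - 3)*(c + 1)*(c^2 + 4*c + 3) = (c - 3)*(c + 1)^2*(c + 3)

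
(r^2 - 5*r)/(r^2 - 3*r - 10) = r/(r + 2)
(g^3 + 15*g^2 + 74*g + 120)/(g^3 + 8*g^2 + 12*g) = (g^2 + 9*g + 20)/(g*(g + 2))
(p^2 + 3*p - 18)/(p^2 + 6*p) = (p - 3)/p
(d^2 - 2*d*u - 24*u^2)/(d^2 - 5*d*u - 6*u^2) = (d + 4*u)/(d + u)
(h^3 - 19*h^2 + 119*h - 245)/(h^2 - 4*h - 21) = (h^2 - 12*h + 35)/(h + 3)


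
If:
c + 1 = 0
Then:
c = -1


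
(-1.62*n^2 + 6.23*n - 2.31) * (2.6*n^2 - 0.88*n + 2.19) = -4.212*n^4 + 17.6236*n^3 - 15.0362*n^2 + 15.6765*n - 5.0589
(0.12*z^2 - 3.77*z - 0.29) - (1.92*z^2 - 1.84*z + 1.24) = -1.8*z^2 - 1.93*z - 1.53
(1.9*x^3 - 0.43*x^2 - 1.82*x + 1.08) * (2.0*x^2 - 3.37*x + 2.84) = 3.8*x^5 - 7.263*x^4 + 3.2051*x^3 + 7.0722*x^2 - 8.8084*x + 3.0672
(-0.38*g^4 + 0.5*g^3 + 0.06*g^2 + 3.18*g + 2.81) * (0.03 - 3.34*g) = 1.2692*g^5 - 1.6814*g^4 - 0.1854*g^3 - 10.6194*g^2 - 9.29*g + 0.0843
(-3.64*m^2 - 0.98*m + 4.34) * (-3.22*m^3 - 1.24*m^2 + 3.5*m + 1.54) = 11.7208*m^5 + 7.6692*m^4 - 25.4996*m^3 - 14.4172*m^2 + 13.6808*m + 6.6836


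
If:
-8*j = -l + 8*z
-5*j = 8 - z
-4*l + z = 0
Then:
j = -248/187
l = 64/187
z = 256/187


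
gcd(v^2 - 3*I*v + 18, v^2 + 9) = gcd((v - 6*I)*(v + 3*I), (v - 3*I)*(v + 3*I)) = v + 3*I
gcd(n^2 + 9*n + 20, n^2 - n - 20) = n + 4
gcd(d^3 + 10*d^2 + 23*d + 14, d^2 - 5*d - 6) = d + 1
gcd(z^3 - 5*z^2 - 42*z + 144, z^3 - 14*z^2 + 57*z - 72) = z^2 - 11*z + 24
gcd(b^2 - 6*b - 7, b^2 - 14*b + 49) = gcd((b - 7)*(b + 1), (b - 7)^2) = b - 7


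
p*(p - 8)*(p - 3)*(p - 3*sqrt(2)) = p^4 - 11*p^3 - 3*sqrt(2)*p^3 + 24*p^2 + 33*sqrt(2)*p^2 - 72*sqrt(2)*p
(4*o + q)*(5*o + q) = 20*o^2 + 9*o*q + q^2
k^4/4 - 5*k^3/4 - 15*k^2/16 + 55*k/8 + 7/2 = (k/4 + 1/2)*(k - 4)*(k - 7/2)*(k + 1/2)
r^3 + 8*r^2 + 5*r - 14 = (r - 1)*(r + 2)*(r + 7)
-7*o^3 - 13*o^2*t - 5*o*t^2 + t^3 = (-7*o + t)*(o + t)^2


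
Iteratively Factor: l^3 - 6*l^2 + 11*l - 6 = (l - 3)*(l^2 - 3*l + 2) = (l - 3)*(l - 2)*(l - 1)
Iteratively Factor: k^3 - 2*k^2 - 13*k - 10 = (k - 5)*(k^2 + 3*k + 2) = (k - 5)*(k + 2)*(k + 1)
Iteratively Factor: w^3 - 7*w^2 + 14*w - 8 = (w - 2)*(w^2 - 5*w + 4) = (w - 4)*(w - 2)*(w - 1)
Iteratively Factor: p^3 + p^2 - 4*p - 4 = (p + 2)*(p^2 - p - 2) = (p - 2)*(p + 2)*(p + 1)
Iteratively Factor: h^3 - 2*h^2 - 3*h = (h)*(h^2 - 2*h - 3) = h*(h - 3)*(h + 1)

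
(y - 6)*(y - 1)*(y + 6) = y^3 - y^2 - 36*y + 36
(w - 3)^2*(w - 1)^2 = w^4 - 8*w^3 + 22*w^2 - 24*w + 9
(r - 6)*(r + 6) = r^2 - 36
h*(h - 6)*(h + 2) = h^3 - 4*h^2 - 12*h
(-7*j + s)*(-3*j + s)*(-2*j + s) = -42*j^3 + 41*j^2*s - 12*j*s^2 + s^3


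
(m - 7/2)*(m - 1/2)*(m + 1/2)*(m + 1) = m^4 - 5*m^3/2 - 15*m^2/4 + 5*m/8 + 7/8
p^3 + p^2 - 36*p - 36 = (p - 6)*(p + 1)*(p + 6)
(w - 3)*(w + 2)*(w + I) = w^3 - w^2 + I*w^2 - 6*w - I*w - 6*I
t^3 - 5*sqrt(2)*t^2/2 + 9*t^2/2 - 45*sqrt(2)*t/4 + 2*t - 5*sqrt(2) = (t + 1/2)*(t + 4)*(t - 5*sqrt(2)/2)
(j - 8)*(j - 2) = j^2 - 10*j + 16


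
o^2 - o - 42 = (o - 7)*(o + 6)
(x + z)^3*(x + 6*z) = x^4 + 9*x^3*z + 21*x^2*z^2 + 19*x*z^3 + 6*z^4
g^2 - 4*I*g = g*(g - 4*I)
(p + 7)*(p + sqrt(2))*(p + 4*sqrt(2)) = p^3 + 7*p^2 + 5*sqrt(2)*p^2 + 8*p + 35*sqrt(2)*p + 56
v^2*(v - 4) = v^3 - 4*v^2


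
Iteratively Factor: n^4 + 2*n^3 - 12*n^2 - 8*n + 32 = (n - 2)*(n^3 + 4*n^2 - 4*n - 16) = (n - 2)*(n + 2)*(n^2 + 2*n - 8) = (n - 2)^2*(n + 2)*(n + 4)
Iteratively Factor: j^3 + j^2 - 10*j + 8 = (j + 4)*(j^2 - 3*j + 2) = (j - 2)*(j + 4)*(j - 1)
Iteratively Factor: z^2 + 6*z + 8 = (z + 4)*(z + 2)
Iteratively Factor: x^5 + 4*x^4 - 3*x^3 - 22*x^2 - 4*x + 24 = (x + 3)*(x^4 + x^3 - 6*x^2 - 4*x + 8) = (x + 2)*(x + 3)*(x^3 - x^2 - 4*x + 4) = (x - 2)*(x + 2)*(x + 3)*(x^2 + x - 2) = (x - 2)*(x - 1)*(x + 2)*(x + 3)*(x + 2)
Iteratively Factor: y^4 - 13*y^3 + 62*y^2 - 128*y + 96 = (y - 4)*(y^3 - 9*y^2 + 26*y - 24) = (y - 4)*(y - 2)*(y^2 - 7*y + 12) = (y - 4)*(y - 3)*(y - 2)*(y - 4)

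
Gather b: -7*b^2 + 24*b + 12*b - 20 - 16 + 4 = -7*b^2 + 36*b - 32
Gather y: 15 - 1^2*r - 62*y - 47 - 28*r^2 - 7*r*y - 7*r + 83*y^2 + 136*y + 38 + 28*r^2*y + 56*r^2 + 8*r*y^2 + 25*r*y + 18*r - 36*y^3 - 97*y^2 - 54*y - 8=28*r^2 + 10*r - 36*y^3 + y^2*(8*r - 14) + y*(28*r^2 + 18*r + 20) - 2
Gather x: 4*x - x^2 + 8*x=-x^2 + 12*x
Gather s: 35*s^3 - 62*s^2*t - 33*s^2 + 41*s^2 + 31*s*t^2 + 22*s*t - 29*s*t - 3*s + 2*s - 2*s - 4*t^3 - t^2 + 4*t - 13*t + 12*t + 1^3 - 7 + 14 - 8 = 35*s^3 + s^2*(8 - 62*t) + s*(31*t^2 - 7*t - 3) - 4*t^3 - t^2 + 3*t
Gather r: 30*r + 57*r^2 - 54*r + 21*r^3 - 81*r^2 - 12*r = 21*r^3 - 24*r^2 - 36*r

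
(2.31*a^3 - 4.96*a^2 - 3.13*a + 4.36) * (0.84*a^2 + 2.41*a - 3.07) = 1.9404*a^5 + 1.4007*a^4 - 21.6745*a^3 + 11.3463*a^2 + 20.1167*a - 13.3852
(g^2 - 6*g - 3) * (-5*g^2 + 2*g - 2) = -5*g^4 + 32*g^3 + g^2 + 6*g + 6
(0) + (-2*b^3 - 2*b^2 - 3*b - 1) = -2*b^3 - 2*b^2 - 3*b - 1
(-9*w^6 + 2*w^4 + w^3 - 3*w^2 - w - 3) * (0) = 0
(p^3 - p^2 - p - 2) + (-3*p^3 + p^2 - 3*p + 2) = -2*p^3 - 4*p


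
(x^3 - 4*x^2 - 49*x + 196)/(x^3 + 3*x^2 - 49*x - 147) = (x - 4)/(x + 3)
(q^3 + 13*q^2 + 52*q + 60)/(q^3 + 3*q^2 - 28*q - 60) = (q + 5)/(q - 5)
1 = 1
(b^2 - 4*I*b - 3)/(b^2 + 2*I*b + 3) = (b - 3*I)/(b + 3*I)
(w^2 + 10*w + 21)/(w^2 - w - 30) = (w^2 + 10*w + 21)/(w^2 - w - 30)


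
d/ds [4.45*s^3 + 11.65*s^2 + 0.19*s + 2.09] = 13.35*s^2 + 23.3*s + 0.19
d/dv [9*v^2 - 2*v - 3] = 18*v - 2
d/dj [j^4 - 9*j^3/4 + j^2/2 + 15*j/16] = 4*j^3 - 27*j^2/4 + j + 15/16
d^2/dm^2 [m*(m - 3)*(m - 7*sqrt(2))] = 6*m - 14*sqrt(2) - 6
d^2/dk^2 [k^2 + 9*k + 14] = 2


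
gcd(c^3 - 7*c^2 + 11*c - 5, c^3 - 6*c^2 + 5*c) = c^2 - 6*c + 5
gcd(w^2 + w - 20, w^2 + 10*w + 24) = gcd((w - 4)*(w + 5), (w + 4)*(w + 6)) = 1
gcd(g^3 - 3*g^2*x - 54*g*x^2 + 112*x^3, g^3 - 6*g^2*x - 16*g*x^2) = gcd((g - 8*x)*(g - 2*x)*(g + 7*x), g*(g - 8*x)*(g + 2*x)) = -g + 8*x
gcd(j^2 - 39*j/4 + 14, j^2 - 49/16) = j - 7/4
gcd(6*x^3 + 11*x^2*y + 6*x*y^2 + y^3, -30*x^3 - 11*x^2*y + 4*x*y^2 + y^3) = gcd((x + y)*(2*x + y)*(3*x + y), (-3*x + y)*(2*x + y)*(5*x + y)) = 2*x + y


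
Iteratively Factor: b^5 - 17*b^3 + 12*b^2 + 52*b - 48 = (b - 3)*(b^4 + 3*b^3 - 8*b^2 - 12*b + 16) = (b - 3)*(b - 2)*(b^3 + 5*b^2 + 2*b - 8) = (b - 3)*(b - 2)*(b + 4)*(b^2 + b - 2) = (b - 3)*(b - 2)*(b + 2)*(b + 4)*(b - 1)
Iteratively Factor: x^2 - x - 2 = (x - 2)*(x + 1)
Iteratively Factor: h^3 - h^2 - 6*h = (h - 3)*(h^2 + 2*h) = h*(h - 3)*(h + 2)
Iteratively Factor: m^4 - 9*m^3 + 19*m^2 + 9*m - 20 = (m + 1)*(m^3 - 10*m^2 + 29*m - 20) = (m - 5)*(m + 1)*(m^2 - 5*m + 4) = (m - 5)*(m - 4)*(m + 1)*(m - 1)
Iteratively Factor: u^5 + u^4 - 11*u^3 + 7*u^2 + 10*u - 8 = (u - 1)*(u^4 + 2*u^3 - 9*u^2 - 2*u + 8) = (u - 1)*(u + 4)*(u^3 - 2*u^2 - u + 2) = (u - 1)^2*(u + 4)*(u^2 - u - 2) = (u - 2)*(u - 1)^2*(u + 4)*(u + 1)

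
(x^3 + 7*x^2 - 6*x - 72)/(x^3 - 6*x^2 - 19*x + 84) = (x + 6)/(x - 7)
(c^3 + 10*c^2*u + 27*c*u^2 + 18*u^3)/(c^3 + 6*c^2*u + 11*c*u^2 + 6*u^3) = (c + 6*u)/(c + 2*u)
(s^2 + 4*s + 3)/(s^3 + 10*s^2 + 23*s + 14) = (s + 3)/(s^2 + 9*s + 14)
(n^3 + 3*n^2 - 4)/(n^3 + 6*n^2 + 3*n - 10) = (n + 2)/(n + 5)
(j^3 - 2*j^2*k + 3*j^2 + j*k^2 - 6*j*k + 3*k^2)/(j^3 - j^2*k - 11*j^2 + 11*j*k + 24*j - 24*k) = (j^2 - j*k + 3*j - 3*k)/(j^2 - 11*j + 24)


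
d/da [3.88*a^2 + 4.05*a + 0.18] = 7.76*a + 4.05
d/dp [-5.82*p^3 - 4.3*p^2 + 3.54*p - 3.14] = -17.46*p^2 - 8.6*p + 3.54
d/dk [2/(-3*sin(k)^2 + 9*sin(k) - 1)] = 6*(2*sin(k) - 3)*cos(k)/(3*sin(k)^2 - 9*sin(k) + 1)^2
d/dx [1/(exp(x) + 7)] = -exp(x)/(exp(x) + 7)^2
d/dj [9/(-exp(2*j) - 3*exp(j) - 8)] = (18*exp(j) + 27)*exp(j)/(exp(2*j) + 3*exp(j) + 8)^2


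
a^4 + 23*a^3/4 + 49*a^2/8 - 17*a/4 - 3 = (a - 3/4)*(a + 1/2)*(a + 2)*(a + 4)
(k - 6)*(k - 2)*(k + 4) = k^3 - 4*k^2 - 20*k + 48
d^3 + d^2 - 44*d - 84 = (d - 7)*(d + 2)*(d + 6)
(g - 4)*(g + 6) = g^2 + 2*g - 24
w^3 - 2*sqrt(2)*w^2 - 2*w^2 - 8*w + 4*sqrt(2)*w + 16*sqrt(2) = (w - 4)*(w + 2)*(w - 2*sqrt(2))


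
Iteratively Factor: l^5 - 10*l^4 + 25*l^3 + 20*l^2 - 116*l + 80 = (l + 2)*(l^4 - 12*l^3 + 49*l^2 - 78*l + 40) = (l - 4)*(l + 2)*(l^3 - 8*l^2 + 17*l - 10) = (l - 5)*(l - 4)*(l + 2)*(l^2 - 3*l + 2) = (l - 5)*(l - 4)*(l - 2)*(l + 2)*(l - 1)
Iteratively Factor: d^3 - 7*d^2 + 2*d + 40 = (d - 4)*(d^2 - 3*d - 10) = (d - 4)*(d + 2)*(d - 5)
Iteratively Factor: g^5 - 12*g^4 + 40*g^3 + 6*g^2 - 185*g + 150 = (g - 5)*(g^4 - 7*g^3 + 5*g^2 + 31*g - 30) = (g - 5)*(g - 1)*(g^3 - 6*g^2 - g + 30) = (g - 5)^2*(g - 1)*(g^2 - g - 6) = (g - 5)^2*(g - 3)*(g - 1)*(g + 2)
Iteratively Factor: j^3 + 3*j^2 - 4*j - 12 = (j - 2)*(j^2 + 5*j + 6) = (j - 2)*(j + 2)*(j + 3)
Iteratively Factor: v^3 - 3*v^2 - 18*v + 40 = (v + 4)*(v^2 - 7*v + 10) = (v - 5)*(v + 4)*(v - 2)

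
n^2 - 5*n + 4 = (n - 4)*(n - 1)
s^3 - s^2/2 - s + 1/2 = (s - 1)*(s - 1/2)*(s + 1)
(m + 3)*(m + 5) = m^2 + 8*m + 15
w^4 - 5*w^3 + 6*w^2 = w^2*(w - 3)*(w - 2)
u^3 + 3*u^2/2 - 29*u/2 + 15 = (u - 2)*(u - 3/2)*(u + 5)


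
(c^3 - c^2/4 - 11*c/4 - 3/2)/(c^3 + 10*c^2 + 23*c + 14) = (4*c^2 - 5*c - 6)/(4*(c^2 + 9*c + 14))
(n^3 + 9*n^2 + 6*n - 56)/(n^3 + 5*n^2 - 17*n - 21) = (n^2 + 2*n - 8)/(n^2 - 2*n - 3)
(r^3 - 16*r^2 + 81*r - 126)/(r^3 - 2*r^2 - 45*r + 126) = (r - 7)/(r + 7)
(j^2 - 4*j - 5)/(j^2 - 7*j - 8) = (j - 5)/(j - 8)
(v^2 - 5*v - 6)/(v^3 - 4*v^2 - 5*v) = (v - 6)/(v*(v - 5))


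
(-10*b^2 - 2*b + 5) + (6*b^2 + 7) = -4*b^2 - 2*b + 12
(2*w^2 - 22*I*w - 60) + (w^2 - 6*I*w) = 3*w^2 - 28*I*w - 60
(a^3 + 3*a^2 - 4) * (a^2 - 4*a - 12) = a^5 - a^4 - 24*a^3 - 40*a^2 + 16*a + 48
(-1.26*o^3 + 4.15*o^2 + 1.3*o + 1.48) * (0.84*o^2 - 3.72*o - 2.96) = -1.0584*o^5 + 8.1732*o^4 - 10.6164*o^3 - 15.8768*o^2 - 9.3536*o - 4.3808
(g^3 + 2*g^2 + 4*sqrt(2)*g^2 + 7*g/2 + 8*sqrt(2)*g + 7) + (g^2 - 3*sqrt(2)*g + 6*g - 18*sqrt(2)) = g^3 + 3*g^2 + 4*sqrt(2)*g^2 + 5*sqrt(2)*g + 19*g/2 - 18*sqrt(2) + 7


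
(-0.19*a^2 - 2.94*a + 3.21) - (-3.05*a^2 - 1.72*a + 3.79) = 2.86*a^2 - 1.22*a - 0.58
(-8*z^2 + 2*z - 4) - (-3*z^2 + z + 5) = -5*z^2 + z - 9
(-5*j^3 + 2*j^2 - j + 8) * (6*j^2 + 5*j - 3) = -30*j^5 - 13*j^4 + 19*j^3 + 37*j^2 + 43*j - 24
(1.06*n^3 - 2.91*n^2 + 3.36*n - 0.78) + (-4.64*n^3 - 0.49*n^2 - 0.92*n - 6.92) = -3.58*n^3 - 3.4*n^2 + 2.44*n - 7.7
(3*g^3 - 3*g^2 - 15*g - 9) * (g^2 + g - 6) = 3*g^5 - 36*g^3 - 6*g^2 + 81*g + 54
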